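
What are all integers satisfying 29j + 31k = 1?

Step 1: Compute gcd(29, 31) = 1.
Since 1 divides 1, solutions exist.

Step 2: Find a particular solution using extended Euclidean algorithm.
We get j₀ = 15, k₀ = -14.
Check: 29*15 + 31*-14 = 1 = 1 ✓

Step 3: Write the general solution.
j = 15 + (31/1)t = 15 + 31t
k = -14 - (29/1)t = -14 - 29t
for any integer t.

j = 15 + 31t, k = -14 - 29t for integer t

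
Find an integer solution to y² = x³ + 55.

Try small integer x values and check whether x³ + 55 is a perfect square.
x = 9: x³ + 55 = 9³ + 55 = 729 + 55 = 784
Is 784 a perfect square? 28² = 784 ✓
So (x, y) = (9, -28) is a solution.

x = 9, y = -28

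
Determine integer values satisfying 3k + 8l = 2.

Step 1: Check solvability.
gcd(3, 8) = 1
Since 1 divides 2, solutions exist.

Step 2: Apply extended Euclidean algorithm to find gcd.
We find integers such that 3*x0 + 8*y0 = 1

Step 3: Scale the particular solution.
Multiply by 2/1 = 2:
k = 6, l = -2

Step 4: Verify.
3*(6) + 8*(-2) = 2 = 2 ✓

k = 6, l = -2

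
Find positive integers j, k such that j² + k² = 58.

Search for j with 58 - j² a perfect square.
j = 3: 58 - 3² = 58 - 9 = 49 = 7² ✓
So j = 3, k = 7.

j = 3, k = 7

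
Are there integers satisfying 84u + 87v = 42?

Step 1: Compute gcd(84, 87).
gcd(84, 87) = 3

Step 2: Check divisibility.
Does 3 divide 42? 42 = 3 x 14, so yes.

By the theorem on linear Diophantine equations, 84u + 87v = 42 has integer solutions if and only if gcd(84, 87) divides 42. Since 3 | 42, solutions exist.

Yes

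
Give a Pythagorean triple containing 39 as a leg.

We need the other leg and hypotenuse such that 39² + x² = c².
Take x = 80, c = 89: 39² + 80² = 1521 + 6400 = 7921 = 89² ✓
Triple: (39, 80, 89)

(39, 80, 89)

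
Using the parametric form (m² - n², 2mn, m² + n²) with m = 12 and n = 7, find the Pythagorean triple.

a = m² - n² = 144 - 49 = 95
b = 2mn = 2·12·7 = 168
c = m² + n² = 144 + 49 = 193
Verify: 95² + 168² = 9025 + 28224 = 37249 = 193² ✓

(95, 168, 193)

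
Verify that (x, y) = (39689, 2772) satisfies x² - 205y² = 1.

Compute x² = 39689² = 1575216721
Compute 205y² = 205·2772² = 205·7683984 = 1575216720
x² - 205y² = 1575216721 - 1575216720 = 1
Since this equals 1, (39689, 2772) is a solution.

Yes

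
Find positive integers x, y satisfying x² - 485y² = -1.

We need x² = 485y² - 1. Try successive y:
y = 1: x² = 485·1² - 1 = 484 = 22² ✓
Check: 22² - 485·1² = 484 - 485 = -1 ✓

x = 22, y = 1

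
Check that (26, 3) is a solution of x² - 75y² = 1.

Compute x² = 26² = 676
Compute 75y² = 75·3² = 75·9 = 675
x² - 75y² = 676 - 675 = 1
Since this equals 1, (26, 3) is a solution.

Yes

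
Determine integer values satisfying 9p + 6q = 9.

Step 1: Check solvability.
gcd(9, 6) = 3
Since 3 divides 9, solutions exist.

Step 2: Apply extended Euclidean algorithm to find gcd.
We find integers such that 9*x0 + 6*y0 = 3

Step 3: Scale the particular solution.
Multiply by 9/3 = 3:
p = 3, q = -3

Step 4: Verify.
9*(3) + 6*(-3) = 9 = 9 ✓

p = 3, q = -3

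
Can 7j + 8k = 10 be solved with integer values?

Step 1: Compute gcd(7, 8).
gcd(7, 8) = 1

Step 2: Check divisibility.
Does 1 divide 10? 10 = 1 x 10, so yes.

By the theorem on linear Diophantine equations, 7j + 8k = 10 has integer solutions if and only if gcd(7, 8) divides 10. Since 1 | 10, solutions exist.

Yes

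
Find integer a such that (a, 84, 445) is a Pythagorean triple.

a² = c² - b² = 445² - 84² = 198025 - 7056 = 190969
a = sqrt(190969) = 437

437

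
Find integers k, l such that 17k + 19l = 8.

Step 1: Check solvability.
gcd(17, 19) = 1
Since 1 divides 8, solutions exist.

Step 2: Apply extended Euclidean algorithm to find gcd.
We find integers such that 17*x0 + 19*y0 = 1

Step 3: Scale the particular solution.
Multiply by 8/1 = 8:
k = 72, l = -64

Step 4: Verify.
17*(72) + 19*(-64) = 8 = 8 ✓

k = 72, l = -64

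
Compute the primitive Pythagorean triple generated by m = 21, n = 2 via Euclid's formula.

a = m² - n² = 441 - 4 = 437
b = 2mn = 2·21·2 = 84
c = m² + n² = 441 + 4 = 445
Verify: 437² + 84² = 190969 + 7056 = 198025 = 445² ✓

(437, 84, 445)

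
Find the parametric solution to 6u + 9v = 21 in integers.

Step 1: Compute gcd(6, 9) = 3.
Since 3 divides 21, solutions exist.

Step 2: Find a particular solution using extended Euclidean algorithm.
We get u₀ = -7, v₀ = 7.
Check: 6*-7 + 9*7 = 21 = 21 ✓

Step 3: Write the general solution.
u = -7 + (9/3)t = -7 + 3t
v = 7 - (6/3)t = 7 - 2t
for any integer t.

u = -7 + 3t, v = 7 - 2t for integer t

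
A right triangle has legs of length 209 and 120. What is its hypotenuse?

c² = a² + b² = 209² + 120² = 43681 + 14400 = 58081
c = 241

241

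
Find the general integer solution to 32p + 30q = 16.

Step 1: Compute gcd(32, 30) = 2.
Since 2 divides 16, solutions exist.

Step 2: Find a particular solution using extended Euclidean algorithm.
We get p₀ = 8, q₀ = -8.
Check: 32*8 + 30*-8 = 16 = 16 ✓

Step 3: Write the general solution.
p = 8 + (30/2)t = 8 + 15t
q = -8 - (32/2)t = -8 - 16t
for any integer t.

p = 8 + 15t, q = -8 - 16t for integer t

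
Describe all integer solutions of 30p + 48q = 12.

Step 1: Compute gcd(30, 48) = 6.
Since 6 divides 12, solutions exist.

Step 2: Find a particular solution using extended Euclidean algorithm.
We get p₀ = -6, q₀ = 4.
Check: 30*-6 + 48*4 = 12 = 12 ✓

Step 3: Write the general solution.
p = -6 + (48/6)t = -6 + 8t
q = 4 - (30/6)t = 4 - 5t
for any integer t.

p = -6 + 8t, q = 4 - 5t for integer t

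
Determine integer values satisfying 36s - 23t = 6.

Step 1: Check solvability.
gcd(36, 23) = 1
Since 1 divides 6, solutions exist.

Step 2: Apply extended Euclidean algorithm to find gcd.
We find integers such that 36*x0 + 23*y0 = 1

Step 3: Scale the particular solution.
Multiply by 6/1 = 6:
s = -42, t = -66

Step 4: Verify.
36*(-42) - 23*(-66) = 6 = 6 ✓

s = -42, t = -66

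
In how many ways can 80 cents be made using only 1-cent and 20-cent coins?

We need non-negative integers (x, y) with 1x + 20y = 80.
For each x from 0 to 80, check if (80 - 1x) is a non-negative multiple of 20.
Solutions (x, y): (0,4), (20,3), (40,2), (60,1), ...
Count: 5

5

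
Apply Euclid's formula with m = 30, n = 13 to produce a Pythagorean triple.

a = m² - n² = 30² - 13² = 900 - 169 = 731
b = 2mn = 2·30·13 = 780
c = m² + n² = 900 + 169 = 1069
Verify: 731² + 780² = 534361 + 608400 = 1142761 = 1069² ✓

(731, 780, 1069)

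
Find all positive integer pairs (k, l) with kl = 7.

The positive divisors of 7 are: 1, 7.
Each divisor d gives the pair (d, 7/d):
(1, 7), (7, 1)

(1, 7), (7, 1)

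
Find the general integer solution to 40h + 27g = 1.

Step 1: Compute gcd(40, 27) = 1.
Since 1 divides 1, solutions exist.

Step 2: Find a particular solution using extended Euclidean algorithm.
We get h₀ = -2, g₀ = 3.
Check: 40*-2 + 27*3 = 1 = 1 ✓

Step 3: Write the general solution.
h = -2 + (27/1)t = -2 + 27t
g = 3 - (40/1)t = 3 - 40t
for any integer t.

h = -2 + 27t, g = 3 - 40t for integer t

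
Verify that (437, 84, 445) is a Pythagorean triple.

Compute a² + b²:
437² + 84² = 190969 + 7056 = 198025
Compute c²:
445² = 198025
Since 198025 = 198025, it is a Pythagorean triple.

Yes, it is a Pythagorean triple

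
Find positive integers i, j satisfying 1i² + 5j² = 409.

Try small values of i and check whether (409 - 1i²)/5 is a perfect square.
i = 2: 1·2² = 4, so 5j² = 409 - 4 = 405, giving j² = 81, j = 9.
Check: 1·2² + 5·9² = 4 + 405 = 409 ✓

i = 2, j = 9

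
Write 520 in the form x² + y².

We need to find integers x, y > 0 such that x² + y² = 520.
Trying x = 6: y² = 520 - 6² = 520 - 36 = 484
y = 22
Check: 6² + 22² = 36 + 484 = 520 ✓

520 = 6² + 22²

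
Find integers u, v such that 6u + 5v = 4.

Step 1: Check solvability.
gcd(6, 5) = 1
Since 1 divides 4, solutions exist.

Step 2: Apply extended Euclidean algorithm to find gcd.
We find integers such that 6*x0 + 5*y0 = 1

Step 3: Scale the particular solution.
Multiply by 4/1 = 4:
u = 4, v = -4

Step 4: Verify.
6*(4) + 5*(-4) = 4 = 4 ✓

u = 4, v = -4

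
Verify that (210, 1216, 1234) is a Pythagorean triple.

Compute a² + b² = 210² + 1216² = 44100 + 1478656 = 1522756
Compute c² = 1234² = 1522756
Since 1522756 = 1522756, confirmed.

Yes, it is a Pythagorean triple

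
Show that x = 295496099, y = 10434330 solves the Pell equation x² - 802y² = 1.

Compute x² = 295496099² = 87317944524217801
Compute 802y² = 802·10434330² = 802·108875242548900 = 87317944524217800
x² - 802y² = 87317944524217801 - 87317944524217800 = 1
Since this equals 1, (295496099, 10434330) is a solution.

Yes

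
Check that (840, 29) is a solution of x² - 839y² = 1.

Compute x² = 840² = 705600
Compute 839y² = 839·29² = 839·841 = 705599
x² - 839y² = 705600 - 705599 = 1
Since this equals 1, (840, 29) is a solution.

Yes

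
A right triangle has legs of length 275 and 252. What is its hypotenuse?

c² = a² + b² = 275² + 252² = 75625 + 63504 = 139129
c = 373

373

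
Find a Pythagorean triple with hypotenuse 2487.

We need a² + b² = 2487² = 6185169.
Trying: 1887² + 1620² = 3560769 + 2624400 = 6185169 ✓

(1887, 1620, 2487)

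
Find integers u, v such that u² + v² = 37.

We need to find integers u, v > 0 such that u² + v² = 37.
Trying u = 1: v² = 37 - 1² = 37 - 1 = 36
v = 6
Check: 1² + 6² = 1 + 36 = 37 ✓

37 = 1² + 6²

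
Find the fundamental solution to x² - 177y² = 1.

We seek the smallest positive integers (x, y) with x² - 177y² = 1, i.e., x² = 177y² + 1.
Try successive y values:
y = 1: x² = 177·1² + 1 = 178, not a perfect square
y = 2: x² = 177·2² + 1 = 709, not a perfect square
y = 3: x² = 177·3² + 1 = 1594, not a perfect square
... continuing the search (or via continued fractions) ...
y = 4692: x² = 177·4692² + 1 = 3896630929, x = 62423 ✓

Verify: 62423² - 177·4692² = 3896630929 - 3896630928 = 1 ✓

x = 62423, y = 4692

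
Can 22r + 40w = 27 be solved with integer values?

Step 1: Compute gcd(22, 40).
gcd(22, 40) = 2

Step 2: Check divisibility.
Does 2 divide 27? 27 = 2 x 13 + 1, so no.

By the theorem on linear Diophantine equations, 22r + 40w = 27 has integer solutions if and only if gcd(22, 40) divides 27. Since 2 does not divide 27, no solutions exist.

No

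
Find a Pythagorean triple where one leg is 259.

We need the other leg and hypotenuse such that 259² + x² = c².
Take x = 660, c = 709: 259² + 660² = 67081 + 435600 = 502681 = 709² ✓
Triple: (259, 660, 709)

(259, 660, 709)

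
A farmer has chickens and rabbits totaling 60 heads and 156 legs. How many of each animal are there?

Let c = chickens, r = rabbits.
Heads: c + r = 60
Legs: 2c + 4r = 156
From the first equation, c = 60 - r. Substitute:
2(60 - r) + 4r = 156
120 + 2r = 156
r = (156 - 120)/2 = 18
c = 60 - 18 = 42

Chickens: 42, Rabbits: 18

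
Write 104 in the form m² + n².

We need to find integers m, n > 0 such that m² + n² = 104.
Trying m = 2: n² = 104 - 2² = 104 - 4 = 100
n = 10
Check: 2² + 10² = 4 + 100 = 104 ✓

104 = 2² + 10²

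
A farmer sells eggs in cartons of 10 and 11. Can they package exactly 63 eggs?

We need non-negative a, b with 10a + 11b = 63.
gcd(10, 11) = 1 divides 63.
Try a = 3: 11b = 63 - 30 = 33, so b = 3.
One way: 3 cartons of 10 and 3 cartons of 11.

Yes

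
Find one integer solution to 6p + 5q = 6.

Step 1: Check solvability.
gcd(6, 5) = 1
Since 1 divides 6, solutions exist.

Step 2: Apply extended Euclidean algorithm to find gcd.
We find integers such that 6*x0 + 5*y0 = 1

Step 3: Scale the particular solution.
Multiply by 6/1 = 6:
p = 6, q = -6

Step 4: Verify.
6*(6) + 5*(-6) = 6 = 6 ✓

p = 6, q = -6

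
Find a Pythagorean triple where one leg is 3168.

We need the other leg and hypotenuse such that 3168² + x² = c².
Take x = 1624, c = 3560: 3168² + 1624² = 10036224 + 2637376 = 12673600 = 3560² ✓
Triple: (1624, 3168, 3560)

(1624, 3168, 3560)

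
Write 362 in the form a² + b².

We need to find integers a, b > 0 such that a² + b² = 362.
Trying a = 1: b² = 362 - 1² = 362 - 1 = 361
b = 19
Check: 1² + 19² = 1 + 361 = 362 ✓

362 = 1² + 19²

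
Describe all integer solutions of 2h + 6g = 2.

Step 1: Compute gcd(2, 6) = 2.
Since 2 divides 2, solutions exist.

Step 2: Find a particular solution using extended Euclidean algorithm.
We get h₀ = 1, g₀ = 0.
Check: 2*1 + 6*0 = 2 = 2 ✓

Step 3: Write the general solution.
h = 1 + (6/2)t = 1 + 3t
g = 0 - (2/2)t = 0 - 1t
for any integer t.

h = 1 + 3t, g = 0 - 1t for integer t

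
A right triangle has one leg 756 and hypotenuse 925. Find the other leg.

a² = c² - b² = 855625 - 571536 = 284089
a = 533

533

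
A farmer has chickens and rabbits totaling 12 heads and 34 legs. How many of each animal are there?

Let c = chickens, r = rabbits.
Heads: c + r = 12
Legs: 2c + 4r = 34
From the first equation, c = 12 - r. Substitute:
2(12 - r) + 4r = 34
24 + 2r = 34
r = (34 - 24)/2 = 5
c = 12 - 5 = 7

Chickens: 7, Rabbits: 5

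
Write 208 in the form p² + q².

We need to find integers p, q > 0 such that p² + q² = 208.
Trying p = 8: q² = 208 - 8² = 208 - 64 = 144
q = 12
Check: 8² + 12² = 64 + 144 = 208 ✓

208 = 8² + 12²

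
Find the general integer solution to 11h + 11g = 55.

Step 1: Compute gcd(11, 11) = 11.
Since 11 divides 55, solutions exist.

Step 2: Find a particular solution using extended Euclidean algorithm.
We get h₀ = 0, g₀ = 5.
Check: 11*0 + 11*5 = 55 = 55 ✓

Step 3: Write the general solution.
h = 0 + (11/11)t = 0 + 1t
g = 5 - (11/11)t = 5 - 1t
for any integer t.

h = 0 + 1t, g = 5 - 1t for integer t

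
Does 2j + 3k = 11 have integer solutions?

Step 1: Compute gcd(2, 3).
gcd(2, 3) = 1

Step 2: Check divisibility.
Does 1 divide 11? 11 = 1 x 11, so yes.

By the theorem on linear Diophantine equations, 2j + 3k = 11 has integer solutions if and only if gcd(2, 3) divides 11. Since 1 | 11, solutions exist.

Yes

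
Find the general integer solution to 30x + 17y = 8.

Step 1: Compute gcd(30, 17) = 1.
Since 1 divides 8, solutions exist.

Step 2: Find a particular solution using extended Euclidean algorithm.
We get x₀ = 32, y₀ = -56.
Check: 30*32 + 17*-56 = 8 = 8 ✓

Step 3: Write the general solution.
x = 32 + (17/1)t = 32 + 17t
y = -56 - (30/1)t = -56 - 30t
for any integer t.

x = 32 + 17t, y = -56 - 30t for integer t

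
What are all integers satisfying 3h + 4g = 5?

Step 1: Compute gcd(3, 4) = 1.
Since 1 divides 5, solutions exist.

Step 2: Find a particular solution using extended Euclidean algorithm.
We get h₀ = -5, g₀ = 5.
Check: 3*-5 + 4*5 = 5 = 5 ✓

Step 3: Write the general solution.
h = -5 + (4/1)t = -5 + 4t
g = 5 - (3/1)t = 5 - 3t
for any integer t.

h = -5 + 4t, g = 5 - 3t for integer t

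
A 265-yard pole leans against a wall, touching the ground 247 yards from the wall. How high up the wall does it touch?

The ladder, wall, and ground form a right triangle with hypotenuse 265 and one leg 247.
By the Pythagorean theorem: h² = 265² - 247² = 70225 - 61009 = 9216
h = √9216 = 96 yards

96 yards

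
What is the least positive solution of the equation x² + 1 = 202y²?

We need x² = 202y² - 1. Try successive y:
y = 1: x² = 202·1² - 1 = 201, not a perfect square
y = 2: x² = 202·2² - 1 = 807, not a perfect square
y = 3: x² = 202·3² - 1 = 1817, not a perfect square
...
y = 221: x² = 202·221² - 1 = 9865881 = 3141² ✓
Check: 3141² - 202·221² = 9865881 - 9865882 = -1 ✓

x = 3141, y = 221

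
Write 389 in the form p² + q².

We need to find integers p, q > 0 such that p² + q² = 389.
Trying p = 10: q² = 389 - 10² = 389 - 100 = 289
q = 17
Check: 10² + 17² = 100 + 289 = 389 ✓

389 = 10² + 17²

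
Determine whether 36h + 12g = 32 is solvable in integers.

Step 1: Compute gcd(36, 12).
gcd(36, 12) = 12

Step 2: Check divisibility.
Does 12 divide 32? 32 = 12 x 2 + 8, so no.

By the theorem on linear Diophantine equations, 36h + 12g = 32 has integer solutions if and only if gcd(36, 12) divides 32. Since 12 does not divide 32, no solutions exist.

No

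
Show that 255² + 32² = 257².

Compute a² + b² = 255² + 32² = 65025 + 1024 = 66049
Compute c² = 257² = 66049
Since 66049 = 66049, confirmed.

Yes, it is a Pythagorean triple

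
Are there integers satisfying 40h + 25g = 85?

Step 1: Compute gcd(40, 25).
gcd(40, 25) = 5

Step 2: Check divisibility.
Does 5 divide 85? 85 = 5 x 17, so yes.

By the theorem on linear Diophantine equations, 40h + 25g = 85 has integer solutions if and only if gcd(40, 25) divides 85. Since 5 | 85, solutions exist.

Yes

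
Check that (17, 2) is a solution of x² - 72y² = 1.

Compute x² = 17² = 289
Compute 72y² = 72·2² = 72·4 = 288
x² - 72y² = 289 - 288 = 1
Since this equals 1, (17, 2) is a solution.

Yes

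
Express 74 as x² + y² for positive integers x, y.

We need to find integers x, y > 0 such that x² + y² = 74.
Trying x = 5: y² = 74 - 5² = 74 - 25 = 49
y = 7
Check: 5² + 7² = 25 + 49 = 74 ✓

74 = 5² + 7²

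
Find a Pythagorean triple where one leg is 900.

We need the other leg and hypotenuse such that 900² + x² = c².
Take x = 1088, c = 1412: 900² + 1088² = 810000 + 1183744 = 1993744 = 1412² ✓
Triple: (900, 1088, 1412)

(900, 1088, 1412)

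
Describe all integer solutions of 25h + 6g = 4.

Step 1: Compute gcd(25, 6) = 1.
Since 1 divides 4, solutions exist.

Step 2: Find a particular solution using extended Euclidean algorithm.
We get h₀ = 4, g₀ = -16.
Check: 25*4 + 6*-16 = 4 = 4 ✓

Step 3: Write the general solution.
h = 4 + (6/1)t = 4 + 6t
g = -16 - (25/1)t = -16 - 25t
for any integer t.

h = 4 + 6t, g = -16 - 25t for integer t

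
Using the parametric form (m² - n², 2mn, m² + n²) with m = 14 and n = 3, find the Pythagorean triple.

a = m² - n² = 14² - 3² = 196 - 9 = 187
b = 2mn = 2·14·3 = 84
c = m² + n² = 196 + 9 = 205
Verify: 187² + 84² = 34969 + 7056 = 42025 = 205² ✓

(187, 84, 205)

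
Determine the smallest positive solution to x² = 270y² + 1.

We seek the smallest positive integers (x, y) with x² - 270y² = 1, i.e., x² = 270y² + 1.
Try successive y values:
y = 1: x² = 270·1² + 1 = 271, not a perfect square
y = 2: x² = 270·2² + 1 = 1081, not a perfect square
y = 3: x² = 270·3² + 1 = 2431, not a perfect square
... continuing the search (or via continued fractions) ...
y = 322: x² = 270·322² + 1 = 27994681, x = 5291 ✓

Verify: 5291² - 270·322² = 27994681 - 27994680 = 1 ✓

x = 5291, y = 322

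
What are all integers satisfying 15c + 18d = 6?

Step 1: Compute gcd(15, 18) = 3.
Since 3 divides 6, solutions exist.

Step 2: Find a particular solution using extended Euclidean algorithm.
We get c₀ = -2, d₀ = 2.
Check: 15*-2 + 18*2 = 6 = 6 ✓

Step 3: Write the general solution.
c = -2 + (18/3)t = -2 + 6t
d = 2 - (15/3)t = 2 - 5t
for any integer t.

c = -2 + 6t, d = 2 - 5t for integer t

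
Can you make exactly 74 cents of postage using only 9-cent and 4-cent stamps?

We need non-negative x, y with 9x + 4y = 74.
gcd(9, 4) = 1 divides 74, so integer solutions exist.
Search for a non-negative one: x = 2 gives 4y = 74 - 18 = 56, so y = 14.
Check: 9·2 + 4·14 = 74 ✓

Yes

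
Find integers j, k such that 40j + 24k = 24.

Step 1: Check solvability.
gcd(40, 24) = 8
Since 8 divides 24, solutions exist.

Step 2: Apply extended Euclidean algorithm to find gcd.
We find integers such that 40*x0 + 24*y0 = 8

Step 3: Scale the particular solution.
Multiply by 24/8 = 3:
j = -3, k = 6

Step 4: Verify.
40*(-3) + 24*(6) = 24 = 24 ✓

j = -3, k = 6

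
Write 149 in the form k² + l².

We need to find integers k, l > 0 such that k² + l² = 149.
Trying k = 7: l² = 149 - 7² = 149 - 49 = 100
l = 10
Check: 7² + 10² = 49 + 100 = 149 ✓

149 = 7² + 10²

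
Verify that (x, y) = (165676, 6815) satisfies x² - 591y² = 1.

Compute x² = 165676² = 27448536976
Compute 591y² = 591·6815² = 591·46444225 = 27448536975
x² - 591y² = 27448536976 - 27448536975 = 1
Since this equals 1, (165676, 6815) is a solution.

Yes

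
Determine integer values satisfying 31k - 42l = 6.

Step 1: Check solvability.
gcd(31, 42) = 1
Since 1 divides 6, solutions exist.

Step 2: Apply extended Euclidean algorithm to find gcd.
We find integers such that 31*x0 + 42*y0 = 1

Step 3: Scale the particular solution.
Multiply by 6/1 = 6:
k = 114, l = 84

Step 4: Verify.
31*(114) - 42*(84) = 6 = 6 ✓

k = 114, l = 84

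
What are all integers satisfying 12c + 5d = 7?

Step 1: Compute gcd(12, 5) = 1.
Since 1 divides 7, solutions exist.

Step 2: Find a particular solution using extended Euclidean algorithm.
We get c₀ = -14, d₀ = 35.
Check: 12*-14 + 5*35 = 7 = 7 ✓

Step 3: Write the general solution.
c = -14 + (5/1)t = -14 + 5t
d = 35 - (12/1)t = 35 - 12t
for any integer t.

c = -14 + 5t, d = 35 - 12t for integer t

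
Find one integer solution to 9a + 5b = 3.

Step 1: Check solvability.
gcd(9, 5) = 1
Since 1 divides 3, solutions exist.

Step 2: Apply extended Euclidean algorithm to find gcd.
We find integers such that 9*x0 + 5*y0 = 1

Step 3: Scale the particular solution.
Multiply by 3/1 = 3:
a = -3, b = 6

Step 4: Verify.
9*(-3) + 5*(6) = 3 = 3 ✓

a = -3, b = 6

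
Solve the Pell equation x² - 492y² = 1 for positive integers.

We seek the smallest positive integers (x, y) with x² - 492y² = 1, i.e., x² = 492y² + 1.
Try successive y values:
y = 1: x² = 492·1² + 1 = 493, not a perfect square
y = 2: x² = 492·2² + 1 = 1969, not a perfect square
y = 3: x² = 492·3² + 1 = 4429, not a perfect square
... continuing the search (or via continued fractions) ...
y = 1342: x² = 492·1342² + 1 = 886074289, x = 29767 ✓

Verify: 29767² - 492·1342² = 886074289 - 886074288 = 1 ✓

x = 29767, y = 1342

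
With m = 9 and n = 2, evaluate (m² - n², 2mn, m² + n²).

a = m² - n² = 81 - 4 = 77
b = 2mn = 2·9·2 = 36
c = m² + n² = 81 + 4 = 85
Verify: 77² + 36² = 5929 + 1296 = 7225 = 85² ✓

(77, 36, 85)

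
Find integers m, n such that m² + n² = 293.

We need to find integers m, n > 0 such that m² + n² = 293.
Trying m = 2: n² = 293 - 2² = 293 - 4 = 289
n = 17
Check: 2² + 17² = 4 + 289 = 293 ✓

293 = 2² + 17²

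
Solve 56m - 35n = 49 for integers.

Step 1: Check solvability.
gcd(56, 35) = 7
Since 7 divides 49, solutions exist.

Step 2: Apply extended Euclidean algorithm to find gcd.
We find integers such that 56*x0 + 35*y0 = 7

Step 3: Scale the particular solution.
Multiply by 49/7 = 7:
m = 14, n = 21

Step 4: Verify.
56*(14) - 35*(21) = 49 = 49 ✓

m = 14, n = 21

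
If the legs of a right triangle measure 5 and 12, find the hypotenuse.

c² = a² + b² = 5² + 12² = 25 + 144 = 169
c = 13

13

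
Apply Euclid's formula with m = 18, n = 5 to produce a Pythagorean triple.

a = m² - n² = 18² - 5² = 324 - 25 = 299
b = 2mn = 2·18·5 = 180
c = m² + n² = 324 + 25 = 349
Verify: 299² + 180² = 89401 + 32400 = 121801 = 349² ✓

(299, 180, 349)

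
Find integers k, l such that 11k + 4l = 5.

Step 1: Check solvability.
gcd(11, 4) = 1
Since 1 divides 5, solutions exist.

Step 2: Apply extended Euclidean algorithm to find gcd.
We find integers such that 11*x0 + 4*y0 = 1

Step 3: Scale the particular solution.
Multiply by 5/1 = 5:
k = -5, l = 15

Step 4: Verify.
11*(-5) + 4*(15) = 5 = 5 ✓

k = -5, l = 15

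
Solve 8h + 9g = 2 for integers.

Step 1: Check solvability.
gcd(8, 9) = 1
Since 1 divides 2, solutions exist.

Step 2: Apply extended Euclidean algorithm to find gcd.
We find integers such that 8*x0 + 9*y0 = 1

Step 3: Scale the particular solution.
Multiply by 2/1 = 2:
h = -2, g = 2

Step 4: Verify.
8*(-2) + 9*(2) = 2 = 2 ✓

h = -2, g = 2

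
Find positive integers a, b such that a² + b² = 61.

Search for a with 61 - a² a perfect square.
a = 5: 61 - 5² = 61 - 25 = 36 = 6² ✓
So a = 5, b = 6.

a = 5, b = 6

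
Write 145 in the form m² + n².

We need to find integers m, n > 0 such that m² + n² = 145.
Trying m = 1: n² = 145 - 1² = 145 - 1 = 144
n = 12
Check: 1² + 12² = 1 + 144 = 145 ✓

145 = 1² + 12²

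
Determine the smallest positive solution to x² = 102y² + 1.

We seek the smallest positive integers (x, y) with x² - 102y² = 1, i.e., x² = 102y² + 1.
Try successive y values:
y = 1: x² = 102·1² + 1 = 103, not a perfect square
y = 2: x² = 102·2² + 1 = 409, not a perfect square
y = 3: x² = 102·3² + 1 = 919, not a perfect square
... continuing the search (or via continued fractions) ...
y = 10: x² = 102·10² + 1 = 10201, x = 101 ✓

Verify: 101² - 102·10² = 10201 - 10200 = 1 ✓

x = 101, y = 10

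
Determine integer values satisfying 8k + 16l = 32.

Step 1: Check solvability.
gcd(8, 16) = 8
Since 8 divides 32, solutions exist.

Step 2: Apply extended Euclidean algorithm to find gcd.
We find integers such that 8*x0 + 16*y0 = 8

Step 3: Scale the particular solution.
Multiply by 32/8 = 4:
k = 4, l = 0

Step 4: Verify.
8*(4) + 16*(0) = 32 = 32 ✓

k = 4, l = 0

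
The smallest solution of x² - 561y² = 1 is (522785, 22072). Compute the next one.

Solutions to x² - Dy² = 1 are generated by powers of (x₀ + y₀√D).
The next solution satisfies x₁ + y₁√561 = (x₀ + y₀√561)², giving:
x₁ = x₀² + 561y₀² = 522785² + 561·22072² = 273304156225 + 273304156224 = 546608312449
y₁ = 2x₀y₀ = 2·522785·22072 = 23077821040

Verify: 546608312449² - 561·23077821040² = 298780647238343608377601 - 298780647238343608377600 = 1 ✓

x = 546608312449, y = 23077821040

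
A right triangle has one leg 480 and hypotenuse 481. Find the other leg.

a² = c² - b² = 231361 - 230400 = 961
a = 31

31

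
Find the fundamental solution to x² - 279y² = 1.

We seek the smallest positive integers (x, y) with x² - 279y² = 1, i.e., x² = 279y² + 1.
Try successive y values:
y = 1: x² = 279·1² + 1 = 280, not a perfect square
y = 2: x² = 279·2² + 1 = 1117, not a perfect square
y = 3: x² = 279·3² + 1 = 2512, not a perfect square
... continuing the search (or via continued fractions) ...
y = 91: x² = 279·91² + 1 = 2310400, x = 1520 ✓

Verify: 1520² - 279·91² = 2310400 - 2310399 = 1 ✓

x = 1520, y = 91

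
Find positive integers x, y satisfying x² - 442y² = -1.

We need x² = 442y² - 1. Try successive y:
y = 1: x² = 442·1² - 1 = 441 = 21² ✓
Check: 21² - 442·1² = 441 - 442 = -1 ✓

x = 21, y = 1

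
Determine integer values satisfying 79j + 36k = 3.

Step 1: Check solvability.
gcd(79, 36) = 1
Since 1 divides 3, solutions exist.

Step 2: Apply extended Euclidean algorithm to find gcd.
We find integers such that 79*x0 + 36*y0 = 1

Step 3: Scale the particular solution.
Multiply by 3/1 = 3:
j = -15, k = 33

Step 4: Verify.
79*(-15) + 36*(33) = 3 = 3 ✓

j = -15, k = 33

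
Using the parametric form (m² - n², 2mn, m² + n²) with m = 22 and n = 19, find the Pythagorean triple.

a = m² - n² = 22² - 19² = 484 - 361 = 123
b = 2mn = 2·22·19 = 836
c = m² + n² = 484 + 361 = 845
Verify: 123² + 836² = 15129 + 698896 = 714025 = 845² ✓

(123, 836, 845)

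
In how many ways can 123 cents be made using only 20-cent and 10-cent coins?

We need non-negative integers (x, y) with 20x + 10y = 123.
For each x from 0 to 6, check if (123 - 20x) is a non-negative multiple of 10.
Solutions (x, y): none
Count: 0

0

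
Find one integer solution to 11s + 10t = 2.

Step 1: Check solvability.
gcd(11, 10) = 1
Since 1 divides 2, solutions exist.

Step 2: Apply extended Euclidean algorithm to find gcd.
We find integers such that 11*x0 + 10*y0 = 1

Step 3: Scale the particular solution.
Multiply by 2/1 = 2:
s = 2, t = -2

Step 4: Verify.
11*(2) + 10*(-2) = 2 = 2 ✓

s = 2, t = -2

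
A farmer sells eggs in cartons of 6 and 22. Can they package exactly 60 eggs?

We need non-negative a, b with 6a + 22b = 60.
gcd(6, 22) = 2 divides 60.
Try a = 10: 22b = 60 - 60 = 0, so b = 0.
One way: 10 cartons of 6 and 0 cartons of 22.

Yes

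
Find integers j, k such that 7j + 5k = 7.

Step 1: Check solvability.
gcd(7, 5) = 1
Since 1 divides 7, solutions exist.

Step 2: Apply extended Euclidean algorithm to find gcd.
We find integers such that 7*x0 + 5*y0 = 1

Step 3: Scale the particular solution.
Multiply by 7/1 = 7:
j = -14, k = 21

Step 4: Verify.
7*(-14) + 5*(21) = 7 = 7 ✓

j = -14, k = 21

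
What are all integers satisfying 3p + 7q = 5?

Step 1: Compute gcd(3, 7) = 1.
Since 1 divides 5, solutions exist.

Step 2: Find a particular solution using extended Euclidean algorithm.
We get p₀ = -10, q₀ = 5.
Check: 3*-10 + 7*5 = 5 = 5 ✓

Step 3: Write the general solution.
p = -10 + (7/1)t = -10 + 7t
q = 5 - (3/1)t = 5 - 3t
for any integer t.

p = -10 + 7t, q = 5 - 3t for integer t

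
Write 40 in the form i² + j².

We need to find integers i, j > 0 such that i² + j² = 40.
Trying i = 2: j² = 40 - 2² = 40 - 4 = 36
j = 6
Check: 2² + 6² = 4 + 36 = 40 ✓

40 = 2² + 6²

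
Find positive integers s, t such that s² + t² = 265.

Search for s with 265 - s² a perfect square.
s = 3: 265 - 3² = 265 - 9 = 256 = 16² ✓
So s = 3, t = 16.

s = 3, t = 16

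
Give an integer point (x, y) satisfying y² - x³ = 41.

Try small integer x values and check whether x³ + 41 is a perfect square.
x = 2: x³ + 41 = 2³ + 41 = 8 + 41 = 49
Is 49 a perfect square? 7² = 49 ✓
So (x, y) = (2, 7) is a solution.

x = 2, y = 7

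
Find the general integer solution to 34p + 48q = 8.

Step 1: Compute gcd(34, 48) = 2.
Since 2 divides 8, solutions exist.

Step 2: Find a particular solution using extended Euclidean algorithm.
We get p₀ = -28, q₀ = 20.
Check: 34*-28 + 48*20 = 8 = 8 ✓

Step 3: Write the general solution.
p = -28 + (48/2)t = -28 + 24t
q = 20 - (34/2)t = 20 - 17t
for any integer t.

p = -28 + 24t, q = 20 - 17t for integer t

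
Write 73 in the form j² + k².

We need to find integers j, k > 0 such that j² + k² = 73.
Trying j = 3: k² = 73 - 3² = 73 - 9 = 64
k = 8
Check: 3² + 8² = 9 + 64 = 73 ✓

73 = 3² + 8²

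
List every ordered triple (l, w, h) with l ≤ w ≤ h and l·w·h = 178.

Iterate l from 1 to ⌊178^(1/3)⌋. For each l dividing 178, iterate w ≥ l with w dividing 178/l, and set h = 178/(l·w).
Triples found (2): (1×1×178), (1×2×89)

(1×1×178), (1×2×89)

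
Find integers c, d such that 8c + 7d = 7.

Step 1: Check solvability.
gcd(8, 7) = 1
Since 1 divides 7, solutions exist.

Step 2: Apply extended Euclidean algorithm to find gcd.
We find integers such that 8*x0 + 7*y0 = 1

Step 3: Scale the particular solution.
Multiply by 7/1 = 7:
c = 7, d = -7

Step 4: Verify.
8*(7) + 7*(-7) = 7 = 7 ✓

c = 7, d = -7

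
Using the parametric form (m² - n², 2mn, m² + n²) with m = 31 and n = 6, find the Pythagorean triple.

a = m² - n² = 961 - 36 = 925
b = 2mn = 2·31·6 = 372
c = m² + n² = 961 + 36 = 997
Verify: 925² + 372² = 855625 + 138384 = 994009 = 997² ✓

(925, 372, 997)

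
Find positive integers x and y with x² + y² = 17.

We need to find integers x, y > 0 such that x² + y² = 17.
Trying x = 1: y² = 17 - 1² = 17 - 1 = 16
y = 4
Check: 1² + 4² = 1 + 16 = 17 ✓

17 = 1² + 4²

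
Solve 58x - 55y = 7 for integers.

Step 1: Check solvability.
gcd(58, 55) = 1
Since 1 divides 7, solutions exist.

Step 2: Apply extended Euclidean algorithm to find gcd.
We find integers such that 58*x0 + 55*y0 = 1

Step 3: Scale the particular solution.
Multiply by 7/1 = 7:
x = -126, y = -133

Step 4: Verify.
58*(-126) - 55*(-133) = 7 = 7 ✓

x = -126, y = -133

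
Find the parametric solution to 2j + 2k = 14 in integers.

Step 1: Compute gcd(2, 2) = 2.
Since 2 divides 14, solutions exist.

Step 2: Find a particular solution using extended Euclidean algorithm.
We get j₀ = 0, k₀ = 7.
Check: 2*0 + 2*7 = 14 = 14 ✓

Step 3: Write the general solution.
j = 0 + (2/2)t = 0 + 1t
k = 7 - (2/2)t = 7 - 1t
for any integer t.

j = 0 + 1t, k = 7 - 1t for integer t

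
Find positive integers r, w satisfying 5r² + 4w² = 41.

Try small values of r and check whether (41 - 5r²)/4 is a perfect square.
r = 1: 5·1² = 5, so 4w² = 41 - 5 = 36, giving w² = 9, w = 3.
Check: 5·1² + 4·3² = 5 + 36 = 41 ✓

r = 1, w = 3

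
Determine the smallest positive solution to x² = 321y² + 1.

We seek the smallest positive integers (x, y) with x² - 321y² = 1, i.e., x² = 321y² + 1.
Try successive y values:
y = 1: x² = 321·1² + 1 = 322, not a perfect square
y = 2: x² = 321·2² + 1 = 1285, not a perfect square
y = 3: x² = 321·3² + 1 = 2890, not a perfect square
... continuing the search (or via continued fractions) ...
y = 12: x² = 321·12² + 1 = 46225, x = 215 ✓

Verify: 215² - 321·12² = 46225 - 46224 = 1 ✓

x = 215, y = 12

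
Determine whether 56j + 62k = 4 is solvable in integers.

Step 1: Compute gcd(56, 62).
gcd(56, 62) = 2

Step 2: Check divisibility.
Does 2 divide 4? 4 = 2 x 2, so yes.

By the theorem on linear Diophantine equations, 56j + 62k = 4 has integer solutions if and only if gcd(56, 62) divides 4. Since 2 | 4, solutions exist.

Yes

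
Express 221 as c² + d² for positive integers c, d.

We need to find integers c, d > 0 such that c² + d² = 221.
Trying c = 5: d² = 221 - 5² = 221 - 25 = 196
d = 14
Check: 5² + 14² = 25 + 196 = 221 ✓

221 = 5² + 14²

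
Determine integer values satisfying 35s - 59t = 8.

Step 1: Check solvability.
gcd(35, 59) = 1
Since 1 divides 8, solutions exist.

Step 2: Apply extended Euclidean algorithm to find gcd.
We find integers such that 35*x0 + 59*y0 = 1

Step 3: Scale the particular solution.
Multiply by 8/1 = 8:
s = 216, t = 128

Step 4: Verify.
35*(216) - 59*(128) = 8 = 8 ✓

s = 216, t = 128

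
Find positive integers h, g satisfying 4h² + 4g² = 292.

Try small values of h and check whether (292 - 4h²)/4 is a perfect square.
h = 3: 4·3² = 36, so 4g² = 292 - 36 = 256, giving g² = 64, g = 8.
Check: 4·3² + 4·8² = 36 + 256 = 292 ✓

h = 3, g = 8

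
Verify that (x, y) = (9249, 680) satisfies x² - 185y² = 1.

Compute x² = 9249² = 85544001
Compute 185y² = 185·680² = 185·462400 = 85544000
x² - 185y² = 85544001 - 85544000 = 1
Since this equals 1, (9249, 680) is a solution.

Yes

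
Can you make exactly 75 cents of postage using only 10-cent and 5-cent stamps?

We need non-negative x, y with 10x + 5y = 75.
gcd(10, 5) = 5 divides 75, so integer solutions exist.
Search for a non-negative one: x = 0 gives 5y = 75 - 0 = 75, so y = 15.
Check: 10·0 + 5·15 = 75 ✓

Yes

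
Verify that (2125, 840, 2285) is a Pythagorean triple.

Compute a² + b²:
2125² + 840² = 4515625 + 705600 = 5221225
Compute c²:
2285² = 5221225
Since 5221225 = 5221225, it is a Pythagorean triple.

Yes, it is a Pythagorean triple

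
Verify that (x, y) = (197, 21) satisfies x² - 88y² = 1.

Compute x² = 197² = 38809
Compute 88y² = 88·21² = 88·441 = 38808
x² - 88y² = 38809 - 38808 = 1
Since this equals 1, (197, 21) is a solution.

Yes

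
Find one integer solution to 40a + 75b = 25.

Step 1: Check solvability.
gcd(40, 75) = 5
Since 5 divides 25, solutions exist.

Step 2: Apply extended Euclidean algorithm to find gcd.
We find integers such that 40*x0 + 75*y0 = 5

Step 3: Scale the particular solution.
Multiply by 25/5 = 5:
a = 10, b = -5

Step 4: Verify.
40*(10) + 75*(-5) = 25 = 25 ✓

a = 10, b = -5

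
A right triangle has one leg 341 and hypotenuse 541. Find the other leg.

b² = c² - a² = 292681 - 116281 = 176400
b = 420

420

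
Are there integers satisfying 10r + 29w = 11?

Step 1: Compute gcd(10, 29).
gcd(10, 29) = 1

Step 2: Check divisibility.
Does 1 divide 11? 11 = 1 x 11, so yes.

By the theorem on linear Diophantine equations, 10r + 29w = 11 has integer solutions if and only if gcd(10, 29) divides 11. Since 1 | 11, solutions exist.

Yes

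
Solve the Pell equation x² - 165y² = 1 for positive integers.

We seek the smallest positive integers (x, y) with x² - 165y² = 1, i.e., x² = 165y² + 1.
Try successive y values:
y = 1: x² = 165·1² + 1 = 166, not a perfect square
y = 2: x² = 165·2² + 1 = 661, not a perfect square
y = 3: x² = 165·3² + 1 = 1486, not a perfect square
... continuing the search (or via continued fractions) ...
y = 84: x² = 165·84² + 1 = 1164241, x = 1079 ✓

Verify: 1079² - 165·84² = 1164241 - 1164240 = 1 ✓

x = 1079, y = 84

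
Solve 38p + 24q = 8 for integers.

Step 1: Check solvability.
gcd(38, 24) = 2
Since 2 divides 8, solutions exist.

Step 2: Apply extended Euclidean algorithm to find gcd.
We find integers such that 38*x0 + 24*y0 = 2

Step 3: Scale the particular solution.
Multiply by 8/2 = 4:
p = -20, q = 32

Step 4: Verify.
38*(-20) + 24*(32) = 8 = 8 ✓

p = -20, q = 32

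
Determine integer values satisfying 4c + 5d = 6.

Step 1: Check solvability.
gcd(4, 5) = 1
Since 1 divides 6, solutions exist.

Step 2: Apply extended Euclidean algorithm to find gcd.
We find integers such that 4*x0 + 5*y0 = 1

Step 3: Scale the particular solution.
Multiply by 6/1 = 6:
c = -6, d = 6

Step 4: Verify.
4*(-6) + 5*(6) = 6 = 6 ✓

c = -6, d = 6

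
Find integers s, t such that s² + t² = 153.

We need to find integers s, t > 0 such that s² + t² = 153.
Trying s = 3: t² = 153 - 3² = 153 - 9 = 144
t = 12
Check: 3² + 12² = 9 + 144 = 153 ✓

153 = 3² + 12²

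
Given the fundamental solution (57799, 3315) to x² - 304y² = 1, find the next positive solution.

Solutions to x² - Dy² = 1 are generated by powers of (x₀ + y₀√D).
The next solution satisfies x₁ + y₁√304 = (x₀ + y₀√304)², giving:
x₁ = x₀² + 304y₀² = 57799² + 304·3315² = 3340724401 + 3340724400 = 6681448801
y₁ = 2x₀y₀ = 2·57799·3315 = 383207370

Verify: 6681448801² - 304·383207370² = 44641758080384337601 - 44641758080384337600 = 1 ✓

x = 6681448801, y = 383207370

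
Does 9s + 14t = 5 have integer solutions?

Step 1: Compute gcd(9, 14).
gcd(9, 14) = 1

Step 2: Check divisibility.
Does 1 divide 5? 5 = 1 x 5, so yes.

By the theorem on linear Diophantine equations, 9s + 14t = 5 has integer solutions if and only if gcd(9, 14) divides 5. Since 1 | 5, solutions exist.

Yes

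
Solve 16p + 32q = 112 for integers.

Step 1: Check solvability.
gcd(16, 32) = 16
Since 16 divides 112, solutions exist.

Step 2: Apply extended Euclidean algorithm to find gcd.
We find integers such that 16*x0 + 32*y0 = 16

Step 3: Scale the particular solution.
Multiply by 112/16 = 7:
p = 7, q = 0

Step 4: Verify.
16*(7) + 32*(0) = 112 = 112 ✓

p = 7, q = 0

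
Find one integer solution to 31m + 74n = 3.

Step 1: Check solvability.
gcd(31, 74) = 1
Since 1 divides 3, solutions exist.

Step 2: Apply extended Euclidean algorithm to find gcd.
We find integers such that 31*x0 + 74*y0 = 1

Step 3: Scale the particular solution.
Multiply by 3/1 = 3:
m = -93, n = 39

Step 4: Verify.
31*(-93) + 74*(39) = 3 = 3 ✓

m = -93, n = 39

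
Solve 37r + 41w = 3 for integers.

Step 1: Check solvability.
gcd(37, 41) = 1
Since 1 divides 3, solutions exist.

Step 2: Apply extended Euclidean algorithm to find gcd.
We find integers such that 37*x0 + 41*y0 = 1

Step 3: Scale the particular solution.
Multiply by 3/1 = 3:
r = 30, w = -27

Step 4: Verify.
37*(30) + 41*(-27) = 3 = 3 ✓

r = 30, w = -27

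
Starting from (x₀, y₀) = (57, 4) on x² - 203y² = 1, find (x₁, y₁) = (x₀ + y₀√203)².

Solutions to x² - Dy² = 1 are generated by powers of (x₀ + y₀√D).
The next solution satisfies x₁ + y₁√203 = (x₀ + y₀√203)², giving:
x₁ = x₀² + 203y₀² = 57² + 203·4² = 3249 + 3248 = 6497
y₁ = 2x₀y₀ = 2·57·4 = 456

Verify: 6497² - 203·456² = 42211009 - 42211008 = 1 ✓

x = 6497, y = 456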